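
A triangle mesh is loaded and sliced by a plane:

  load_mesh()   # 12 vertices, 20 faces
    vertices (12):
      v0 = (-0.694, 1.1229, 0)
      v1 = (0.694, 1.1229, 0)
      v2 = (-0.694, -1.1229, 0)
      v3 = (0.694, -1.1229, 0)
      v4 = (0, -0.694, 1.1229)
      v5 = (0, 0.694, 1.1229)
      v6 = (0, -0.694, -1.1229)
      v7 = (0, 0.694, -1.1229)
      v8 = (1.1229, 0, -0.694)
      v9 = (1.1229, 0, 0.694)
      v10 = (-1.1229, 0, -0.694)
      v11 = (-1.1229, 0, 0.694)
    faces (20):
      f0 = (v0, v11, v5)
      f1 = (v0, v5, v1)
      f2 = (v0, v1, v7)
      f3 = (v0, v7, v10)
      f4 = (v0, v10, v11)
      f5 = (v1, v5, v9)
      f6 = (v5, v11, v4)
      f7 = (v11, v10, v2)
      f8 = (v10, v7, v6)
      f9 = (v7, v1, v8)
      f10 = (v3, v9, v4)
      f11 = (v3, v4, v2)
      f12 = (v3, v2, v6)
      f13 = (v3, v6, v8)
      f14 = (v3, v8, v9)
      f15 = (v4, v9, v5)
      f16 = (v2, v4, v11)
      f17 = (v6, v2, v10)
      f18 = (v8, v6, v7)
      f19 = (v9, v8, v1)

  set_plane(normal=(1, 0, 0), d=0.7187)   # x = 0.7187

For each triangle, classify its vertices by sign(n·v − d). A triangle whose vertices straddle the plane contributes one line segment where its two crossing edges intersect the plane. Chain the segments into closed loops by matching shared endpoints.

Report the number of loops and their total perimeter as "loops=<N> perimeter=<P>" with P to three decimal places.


Straddling triangles (8 of 20):
  (v1,v5,v9) [--+] → (0.7187, 0.249813, 0.848387)–(0.7187, 1.05823, 0.0399669)  len=1.1433
  (v7,v1,v8) [--+] → (0.7187, 1.05823, -0.0399669)–(0.7187, 0.249813, -0.848387)  len=1.1433
  (v3,v9,v4) [-+-] → (0.7187, -1.05823, 0.0399669)–(0.7187, -0.249813, 0.848387)  len=1.1433
  (v3,v6,v8) [--+] → (0.7187, -0.249813, -0.848387)–(0.7187, -1.05823, -0.0399669)  len=1.1433
  (v3,v8,v9) [-++] → (0.7187, -1.05823, -0.0399669)–(0.7187, -1.05823, 0.0399669)  len=0.0799
  (v4,v9,v5) [-+-] → (0.7187, -0.249813, 0.848387)–(0.7187, 0.249813, 0.848387)  len=0.4996
  (v8,v6,v7) [+--] → (0.7187, -0.249813, -0.848387)–(0.7187, 0.249813, -0.848387)  len=0.4996
  (v9,v8,v1) [++-] → (0.7187, 1.05823, -0.0399669)–(0.7187, 1.05823, 0.0399669)  len=0.0799

Chained into 1 loop(s):
  loop 1: 8 segments, perimeter = 5.7322
Total perimeter = 5.732

loops=1 perimeter=5.732


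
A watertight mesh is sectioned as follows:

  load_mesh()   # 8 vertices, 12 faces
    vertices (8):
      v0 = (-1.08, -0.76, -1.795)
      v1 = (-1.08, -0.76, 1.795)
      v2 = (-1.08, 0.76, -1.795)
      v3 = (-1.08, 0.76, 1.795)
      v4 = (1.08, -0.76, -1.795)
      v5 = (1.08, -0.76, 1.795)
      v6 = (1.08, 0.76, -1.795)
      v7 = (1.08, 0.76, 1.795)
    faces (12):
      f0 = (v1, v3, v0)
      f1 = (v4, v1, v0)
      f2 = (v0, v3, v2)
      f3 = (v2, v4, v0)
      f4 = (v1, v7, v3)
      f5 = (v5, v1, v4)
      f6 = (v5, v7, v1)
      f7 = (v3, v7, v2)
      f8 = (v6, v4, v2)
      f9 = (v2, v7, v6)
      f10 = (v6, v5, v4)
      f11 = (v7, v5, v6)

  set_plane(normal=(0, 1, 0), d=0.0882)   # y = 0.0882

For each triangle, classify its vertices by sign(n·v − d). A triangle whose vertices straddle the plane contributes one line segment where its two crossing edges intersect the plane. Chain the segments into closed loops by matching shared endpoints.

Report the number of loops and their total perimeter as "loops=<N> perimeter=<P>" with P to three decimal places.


Straddling triangles (8 of 12):
  (v1,v3,v0) [-+-] → (-1.08, 0.0882, 1.795)–(-1.08, 0.0882, 0.208314)  len=1.5867
  (v0,v3,v2) [-++] → (-1.08, 0.0882, 0.208314)–(-1.08, 0.0882, -1.795)  len=2.0033
  (v2,v4,v0) [+--] → (-0.125337, 0.0882, -1.795)–(-1.08, 0.0882, -1.795)  len=0.9547
  (v1,v7,v3) [-++] → (0.125337, 0.0882, 1.795)–(-1.08, 0.0882, 1.795)  len=1.2053
  (v5,v7,v1) [-+-] → (1.08, 0.0882, 1.795)–(0.125337, 0.0882, 1.795)  len=0.9547
  (v6,v4,v2) [+-+] → (1.08, 0.0882, -1.795)–(-0.125337, 0.0882, -1.795)  len=1.2053
  (v6,v5,v4) [+--] → (1.08, 0.0882, -0.208314)–(1.08, 0.0882, -1.795)  len=1.5867
  (v7,v5,v6) [+-+] → (1.08, 0.0882, 1.795)–(1.08, 0.0882, -0.208314)  len=2.0033

Chained into 1 loop(s):
  loop 1: 8 segments, perimeter = 11.5000
Total perimeter = 11.500

loops=1 perimeter=11.500


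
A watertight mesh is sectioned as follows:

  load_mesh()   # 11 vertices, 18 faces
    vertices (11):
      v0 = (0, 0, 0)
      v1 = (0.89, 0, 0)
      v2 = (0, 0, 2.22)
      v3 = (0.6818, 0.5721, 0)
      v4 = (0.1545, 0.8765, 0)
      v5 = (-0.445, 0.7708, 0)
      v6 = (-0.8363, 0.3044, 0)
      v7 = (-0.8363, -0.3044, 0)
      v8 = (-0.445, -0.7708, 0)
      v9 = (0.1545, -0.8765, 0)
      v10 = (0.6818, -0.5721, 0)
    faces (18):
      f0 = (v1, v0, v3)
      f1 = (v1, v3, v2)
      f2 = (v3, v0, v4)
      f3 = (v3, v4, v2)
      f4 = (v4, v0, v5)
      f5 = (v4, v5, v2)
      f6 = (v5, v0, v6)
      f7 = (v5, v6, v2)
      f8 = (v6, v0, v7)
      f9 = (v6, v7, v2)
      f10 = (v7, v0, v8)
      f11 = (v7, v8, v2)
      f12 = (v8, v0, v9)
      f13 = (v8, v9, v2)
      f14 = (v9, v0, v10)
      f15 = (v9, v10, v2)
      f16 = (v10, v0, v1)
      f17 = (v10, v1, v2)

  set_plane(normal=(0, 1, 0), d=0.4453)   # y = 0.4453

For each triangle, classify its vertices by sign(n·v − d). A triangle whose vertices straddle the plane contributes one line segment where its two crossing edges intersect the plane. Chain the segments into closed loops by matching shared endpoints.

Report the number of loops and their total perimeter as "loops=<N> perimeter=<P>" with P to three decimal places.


loops=1 perimeter=4.142

Straddling triangles (8 of 18):
  (v1,v0,v3) [--+] → (0.530686, 0.4453, 0)–(0.727945, 0.4453, 0)  len=0.1973
  (v1,v3,v2) [-+-] → (0.727945, 0.4453, 0)–(0.530686, 0.4453, 0.49204)  len=0.5301
  (v3,v0,v4) [+-+] → (0.530686, 0.4453, 0)–(0.0784927, 0.4453, 0)  len=0.4522
  (v3,v4,v2) [++-] → (0.0784927, 0.4453, 1.09214)–(0.530686, 0.4453, 0.49204)  len=0.7514
  (v4,v0,v5) [+-+] → (0.0784927, 0.4453, 0)–(-0.257082, 0.4453, 0)  len=0.3356
  (v4,v5,v2) [++-] → (-0.257082, 0.4453, 0.937481)–(0.0784927, 0.4453, 1.09214)  len=0.3695
  (v5,v0,v6) [+--] → (-0.257082, 0.4453, 0)–(-0.718088, 0.4453, 0)  len=0.4610
  (v5,v6,v2) [+--] → (-0.718088, 0.4453, 0)–(-0.257082, 0.4453, 0.937481)  len=1.0447

Chained into 1 loop(s):
  loop 1: 8 segments, perimeter = 4.1417
Total perimeter = 4.142


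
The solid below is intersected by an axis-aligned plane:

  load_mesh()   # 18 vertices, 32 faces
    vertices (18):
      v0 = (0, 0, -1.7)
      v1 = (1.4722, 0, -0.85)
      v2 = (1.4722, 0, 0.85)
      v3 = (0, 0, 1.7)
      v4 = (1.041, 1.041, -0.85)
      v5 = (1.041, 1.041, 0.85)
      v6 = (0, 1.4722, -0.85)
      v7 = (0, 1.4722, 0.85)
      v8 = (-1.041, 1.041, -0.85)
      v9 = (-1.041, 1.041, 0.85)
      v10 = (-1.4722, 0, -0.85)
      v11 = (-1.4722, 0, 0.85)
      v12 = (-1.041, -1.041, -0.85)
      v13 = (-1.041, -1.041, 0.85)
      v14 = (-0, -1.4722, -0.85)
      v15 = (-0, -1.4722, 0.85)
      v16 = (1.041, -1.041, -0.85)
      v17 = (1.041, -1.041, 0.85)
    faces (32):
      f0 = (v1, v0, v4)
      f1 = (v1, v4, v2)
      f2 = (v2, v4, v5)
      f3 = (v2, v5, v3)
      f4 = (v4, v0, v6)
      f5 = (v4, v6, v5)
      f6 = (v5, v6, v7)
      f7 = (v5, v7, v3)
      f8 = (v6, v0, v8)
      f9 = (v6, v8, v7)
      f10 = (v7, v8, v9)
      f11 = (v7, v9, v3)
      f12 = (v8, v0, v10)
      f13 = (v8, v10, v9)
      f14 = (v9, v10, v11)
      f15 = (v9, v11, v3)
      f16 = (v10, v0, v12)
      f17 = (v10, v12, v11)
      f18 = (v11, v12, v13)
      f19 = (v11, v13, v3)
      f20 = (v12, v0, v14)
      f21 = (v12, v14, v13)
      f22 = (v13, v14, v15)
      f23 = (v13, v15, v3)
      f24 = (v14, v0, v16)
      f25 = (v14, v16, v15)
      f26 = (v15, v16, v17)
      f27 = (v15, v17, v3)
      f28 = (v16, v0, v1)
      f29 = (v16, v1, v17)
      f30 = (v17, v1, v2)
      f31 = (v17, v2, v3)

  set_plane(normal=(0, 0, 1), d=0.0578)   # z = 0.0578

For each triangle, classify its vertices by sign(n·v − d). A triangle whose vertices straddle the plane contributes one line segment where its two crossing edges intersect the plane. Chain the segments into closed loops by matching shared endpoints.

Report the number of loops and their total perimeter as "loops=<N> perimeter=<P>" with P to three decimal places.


Straddling triangles (16 of 32):
  (v1,v4,v2) [--+] → (1.27126, 0.485106, 0.0578)–(1.4722, 0, 0.0578)  len=0.5251
  (v2,v4,v5) [+-+] → (1.27126, 0.485106, 0.0578)–(1.041, 1.041, 0.0578)  len=0.6017
  (v4,v6,v5) [--+] → (0.555894, 1.24194, 0.0578)–(1.041, 1.041, 0.0578)  len=0.5251
  (v5,v6,v7) [+-+] → (0.555894, 1.24194, 0.0578)–(0, 1.4722, 0.0578)  len=0.6017
  (v6,v8,v7) [--+] → (-0.485106, 1.27126, 0.0578)–(0, 1.4722, 0.0578)  len=0.5251
  (v7,v8,v9) [+-+] → (-0.485106, 1.27126, 0.0578)–(-1.041, 1.041, 0.0578)  len=0.6017
  (v8,v10,v9) [--+] → (-1.24194, 0.555894, 0.0578)–(-1.041, 1.041, 0.0578)  len=0.5251
  (v9,v10,v11) [+-+] → (-1.24194, 0.555894, 0.0578)–(-1.4722, 0, 0.0578)  len=0.6017
  (v10,v12,v11) [--+] → (-1.27126, -0.485106, 0.0578)–(-1.4722, 0, 0.0578)  len=0.5251
  (v11,v12,v13) [+-+] → (-1.27126, -0.485106, 0.0578)–(-1.041, -1.041, 0.0578)  len=0.6017
  (v12,v14,v13) [--+] → (-0.555894, -1.24194, 0.0578)–(-1.041, -1.041, 0.0578)  len=0.5251
  (v13,v14,v15) [+-+] → (-0.555894, -1.24194, 0.0578)–(0, -1.4722, 0.0578)  len=0.6017
  (v14,v16,v15) [--+] → (0.485106, -1.27126, 0.0578)–(0, -1.4722, 0.0578)  len=0.5251
  (v15,v16,v17) [+-+] → (0.485106, -1.27126, 0.0578)–(1.041, -1.041, 0.0578)  len=0.6017
  (v16,v1,v17) [--+] → (1.24194, -0.555894, 0.0578)–(1.041, -1.041, 0.0578)  len=0.5251
  (v17,v1,v2) [+-+] → (1.24194, -0.555894, 0.0578)–(1.4722, 0, 0.0578)  len=0.6017

Chained into 1 loop(s):
  loop 1: 16 segments, perimeter = 9.0142
Total perimeter = 9.014

loops=1 perimeter=9.014


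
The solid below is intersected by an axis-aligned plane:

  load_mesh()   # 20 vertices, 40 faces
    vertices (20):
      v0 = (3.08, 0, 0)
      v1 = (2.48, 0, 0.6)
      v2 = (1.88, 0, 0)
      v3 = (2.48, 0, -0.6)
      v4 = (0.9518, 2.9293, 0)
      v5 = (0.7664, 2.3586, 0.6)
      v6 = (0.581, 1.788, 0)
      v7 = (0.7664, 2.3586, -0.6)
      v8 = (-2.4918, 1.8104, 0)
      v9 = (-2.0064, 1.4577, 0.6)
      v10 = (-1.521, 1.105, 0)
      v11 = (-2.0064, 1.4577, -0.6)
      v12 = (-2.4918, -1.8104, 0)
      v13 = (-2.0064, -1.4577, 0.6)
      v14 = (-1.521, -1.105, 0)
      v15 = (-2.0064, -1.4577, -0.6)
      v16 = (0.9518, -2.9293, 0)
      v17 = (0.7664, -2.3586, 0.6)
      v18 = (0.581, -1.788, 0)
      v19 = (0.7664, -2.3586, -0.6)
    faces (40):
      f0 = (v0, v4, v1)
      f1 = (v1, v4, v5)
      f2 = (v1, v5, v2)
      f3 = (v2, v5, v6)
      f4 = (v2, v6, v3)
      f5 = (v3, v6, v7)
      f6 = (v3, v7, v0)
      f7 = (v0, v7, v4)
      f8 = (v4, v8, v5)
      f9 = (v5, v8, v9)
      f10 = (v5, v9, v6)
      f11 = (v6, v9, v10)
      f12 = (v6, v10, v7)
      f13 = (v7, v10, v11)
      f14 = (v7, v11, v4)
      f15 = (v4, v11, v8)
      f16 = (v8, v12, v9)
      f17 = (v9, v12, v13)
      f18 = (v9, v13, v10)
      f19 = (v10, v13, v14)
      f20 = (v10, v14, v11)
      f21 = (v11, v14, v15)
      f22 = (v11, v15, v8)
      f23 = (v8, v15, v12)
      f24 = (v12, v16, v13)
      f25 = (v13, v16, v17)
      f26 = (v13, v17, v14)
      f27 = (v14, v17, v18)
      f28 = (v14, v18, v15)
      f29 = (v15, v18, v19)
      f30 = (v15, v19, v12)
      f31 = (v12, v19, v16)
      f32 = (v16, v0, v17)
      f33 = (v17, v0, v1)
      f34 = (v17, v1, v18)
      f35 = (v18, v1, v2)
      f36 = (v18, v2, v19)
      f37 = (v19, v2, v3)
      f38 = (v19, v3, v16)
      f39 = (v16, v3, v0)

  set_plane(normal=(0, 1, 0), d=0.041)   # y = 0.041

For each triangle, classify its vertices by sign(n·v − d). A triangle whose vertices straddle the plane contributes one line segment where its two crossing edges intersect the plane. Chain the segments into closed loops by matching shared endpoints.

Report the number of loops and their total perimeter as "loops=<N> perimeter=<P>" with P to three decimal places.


loops=2 perimeter=6.481

Straddling triangles (16 of 40):
  (v0,v4,v1) [-+-] → (3.05021, 0.041, 0)–(2.45861, 0.041, 0.591602)  len=0.8367
  (v1,v4,v5) [-++] → (2.45861, 0.041, 0.591602)–(2.45021, 0.041, 0.6)  len=0.0119
  (v1,v5,v2) [-+-] → (2.45021, 0.041, 0.6)–(1.86064, 0.041, 0.0104299)  len=0.8338
  (v2,v5,v6) [-++] → (1.86064, 0.041, 0.0104299)–(1.85021, 0.041, 0)  len=0.0147
  (v2,v6,v3) [-+-] → (1.85021, 0.041, 0)–(2.43645, 0.041, -0.586242)  len=0.8291
  (v3,v6,v7) [-++] → (2.43645, 0.041, -0.586242)–(2.45021, 0.041, -0.6)  len=0.0195
  (v3,v7,v0) [-+-] → (2.45021, 0.041, -0.6)–(3.03978, 0.041, -0.0104299)  len=0.8338
  (v0,v7,v4) [-++] → (3.03978, 0.041, -0.0104299)–(3.05021, 0.041, 0)  len=0.0148
  (v8,v12,v9) [+-+] → (-2.4918, 0.041, 0)–(-2.21682, 0.041, 0.339904)  len=0.4372
  (v9,v12,v13) [+--] → (-2.21682, 0.041, 0.339904)–(-2.0064, 0.041, 0.6)  len=0.3346
  (v9,v13,v10) [+-+] → (-2.0064, 0.041, 0.6)–(-1.72253, 0.041, 0.249112)  len=0.4513
  (v10,v13,v14) [+--] → (-1.72253, 0.041, 0.249112)–(-1.521, 0.041, 0)  len=0.3204
  (v10,v14,v11) [+-+] → (-1.521, 0.041, 0)–(-1.73806, 0.041, -0.268311)  len=0.3451
  (v11,v14,v15) [+--] → (-1.73806, 0.041, -0.268311)–(-2.0064, 0.041, -0.6)  len=0.4266
  (v11,v15,v8) [+-+] → (-2.0064, 0.041, -0.6)–(-2.229, 0.041, -0.324849)  len=0.3539
  (v8,v15,v12) [+--] → (-2.229, 0.041, -0.324849)–(-2.4918, 0.041, 0)  len=0.4178

Chained into 2 loop(s):
  loop 1: 8 segments, perimeter = 3.3941
  loop 2: 8 segments, perimeter = 3.0870
Total perimeter = 6.481


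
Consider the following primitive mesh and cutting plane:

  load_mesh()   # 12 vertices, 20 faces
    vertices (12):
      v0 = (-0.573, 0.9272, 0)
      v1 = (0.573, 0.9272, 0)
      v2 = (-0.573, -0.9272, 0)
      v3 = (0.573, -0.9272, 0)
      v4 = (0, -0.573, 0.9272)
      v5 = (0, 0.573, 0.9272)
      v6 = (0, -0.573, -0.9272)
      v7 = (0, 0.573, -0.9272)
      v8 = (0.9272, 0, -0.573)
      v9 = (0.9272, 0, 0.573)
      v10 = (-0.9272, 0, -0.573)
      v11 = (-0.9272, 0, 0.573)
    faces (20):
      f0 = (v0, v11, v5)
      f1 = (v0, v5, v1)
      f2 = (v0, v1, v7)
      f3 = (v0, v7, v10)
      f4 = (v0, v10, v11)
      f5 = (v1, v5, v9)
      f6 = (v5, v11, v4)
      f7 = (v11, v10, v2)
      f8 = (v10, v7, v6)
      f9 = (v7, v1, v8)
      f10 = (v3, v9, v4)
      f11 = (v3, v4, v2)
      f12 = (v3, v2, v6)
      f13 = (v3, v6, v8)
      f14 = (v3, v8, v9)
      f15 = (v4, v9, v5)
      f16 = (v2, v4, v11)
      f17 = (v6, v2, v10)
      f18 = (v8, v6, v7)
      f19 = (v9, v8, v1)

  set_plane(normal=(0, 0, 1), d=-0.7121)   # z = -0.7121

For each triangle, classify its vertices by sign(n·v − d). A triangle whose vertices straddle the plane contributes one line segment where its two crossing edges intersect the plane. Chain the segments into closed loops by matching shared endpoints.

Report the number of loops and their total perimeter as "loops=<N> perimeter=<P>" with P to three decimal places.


Straddling triangles (8 of 20):
  (v0,v1,v7) [++-] → (0.13293, 0.65517, -0.7121)–(-0.13293, 0.65517, -0.7121)  len=0.2659
  (v0,v7,v10) [+-+] → (-0.13293, 0.65517, -0.7121)–(-0.563074, 0.225026, -0.7121)  len=0.6083
  (v10,v7,v6) [+--] → (-0.563074, 0.225026, -0.7121)–(-0.563074, -0.225026, -0.7121)  len=0.4501
  (v7,v1,v8) [-++] → (0.13293, 0.65517, -0.7121)–(0.563074, 0.225026, -0.7121)  len=0.6083
  (v3,v2,v6) [++-] → (-0.13293, -0.65517, -0.7121)–(0.13293, -0.65517, -0.7121)  len=0.2659
  (v3,v6,v8) [+-+] → (0.13293, -0.65517, -0.7121)–(0.563074, -0.225026, -0.7121)  len=0.6083
  (v6,v2,v10) [-++] → (-0.13293, -0.65517, -0.7121)–(-0.563074, -0.225026, -0.7121)  len=0.6083
  (v8,v6,v7) [+--] → (0.563074, -0.225026, -0.7121)–(0.563074, 0.225026, -0.7121)  len=0.4501

Chained into 1 loop(s):
  loop 1: 8 segments, perimeter = 3.8651
Total perimeter = 3.865

loops=1 perimeter=3.865


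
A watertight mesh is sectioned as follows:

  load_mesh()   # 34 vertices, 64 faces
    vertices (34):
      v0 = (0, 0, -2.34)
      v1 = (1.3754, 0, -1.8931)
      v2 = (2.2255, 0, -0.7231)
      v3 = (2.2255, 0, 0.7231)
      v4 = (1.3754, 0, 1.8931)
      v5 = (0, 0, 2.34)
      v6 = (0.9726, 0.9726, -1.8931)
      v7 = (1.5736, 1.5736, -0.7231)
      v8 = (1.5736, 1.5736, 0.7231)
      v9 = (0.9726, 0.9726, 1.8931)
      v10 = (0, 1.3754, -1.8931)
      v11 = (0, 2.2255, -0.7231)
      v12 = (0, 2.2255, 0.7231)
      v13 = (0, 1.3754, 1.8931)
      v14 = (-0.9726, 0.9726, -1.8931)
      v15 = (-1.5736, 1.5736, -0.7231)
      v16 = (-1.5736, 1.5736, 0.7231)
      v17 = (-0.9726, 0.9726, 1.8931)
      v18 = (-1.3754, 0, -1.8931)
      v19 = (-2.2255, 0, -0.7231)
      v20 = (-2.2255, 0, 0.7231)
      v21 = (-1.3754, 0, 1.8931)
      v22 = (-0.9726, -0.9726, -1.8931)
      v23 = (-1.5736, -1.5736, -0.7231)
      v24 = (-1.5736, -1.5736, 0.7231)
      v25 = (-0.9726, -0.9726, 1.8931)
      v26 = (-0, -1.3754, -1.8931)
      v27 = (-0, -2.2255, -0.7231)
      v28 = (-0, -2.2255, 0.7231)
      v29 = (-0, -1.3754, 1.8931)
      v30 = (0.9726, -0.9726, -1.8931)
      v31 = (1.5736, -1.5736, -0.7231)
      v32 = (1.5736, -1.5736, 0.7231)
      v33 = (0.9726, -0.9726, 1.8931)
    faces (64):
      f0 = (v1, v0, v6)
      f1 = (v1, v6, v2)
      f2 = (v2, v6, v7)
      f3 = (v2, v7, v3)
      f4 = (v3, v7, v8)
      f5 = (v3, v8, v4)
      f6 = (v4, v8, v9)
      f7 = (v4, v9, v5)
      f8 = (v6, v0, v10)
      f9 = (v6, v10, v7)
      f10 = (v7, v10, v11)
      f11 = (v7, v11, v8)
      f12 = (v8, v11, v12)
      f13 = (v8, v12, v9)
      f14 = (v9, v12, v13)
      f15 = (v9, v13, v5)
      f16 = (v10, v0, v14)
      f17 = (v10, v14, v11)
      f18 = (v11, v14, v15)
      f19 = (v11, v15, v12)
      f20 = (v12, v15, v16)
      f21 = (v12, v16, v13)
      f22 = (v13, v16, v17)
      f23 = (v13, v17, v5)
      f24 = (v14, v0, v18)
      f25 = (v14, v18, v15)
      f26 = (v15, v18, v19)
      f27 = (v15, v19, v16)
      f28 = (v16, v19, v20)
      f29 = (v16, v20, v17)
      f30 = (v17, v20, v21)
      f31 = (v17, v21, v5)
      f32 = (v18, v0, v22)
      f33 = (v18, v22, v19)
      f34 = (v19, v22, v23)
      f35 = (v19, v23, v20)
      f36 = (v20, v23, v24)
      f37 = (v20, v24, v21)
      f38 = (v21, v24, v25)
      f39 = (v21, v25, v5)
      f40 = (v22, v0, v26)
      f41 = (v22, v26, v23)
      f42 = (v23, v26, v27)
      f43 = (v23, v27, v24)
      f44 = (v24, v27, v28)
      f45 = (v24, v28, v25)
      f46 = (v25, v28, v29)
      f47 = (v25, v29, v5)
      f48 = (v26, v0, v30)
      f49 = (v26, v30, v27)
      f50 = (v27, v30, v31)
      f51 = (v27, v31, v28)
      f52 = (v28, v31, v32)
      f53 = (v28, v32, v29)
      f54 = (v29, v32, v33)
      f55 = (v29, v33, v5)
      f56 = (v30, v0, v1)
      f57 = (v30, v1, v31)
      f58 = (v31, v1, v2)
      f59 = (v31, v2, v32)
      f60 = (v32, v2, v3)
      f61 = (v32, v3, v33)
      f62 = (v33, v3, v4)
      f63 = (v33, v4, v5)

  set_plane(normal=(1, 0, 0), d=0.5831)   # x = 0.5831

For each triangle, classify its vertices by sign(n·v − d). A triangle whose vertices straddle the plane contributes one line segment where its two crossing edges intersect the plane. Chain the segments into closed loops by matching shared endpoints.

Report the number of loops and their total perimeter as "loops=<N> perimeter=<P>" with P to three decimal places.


loops=1 perimeter=13.347

Straddling triangles (20 of 64):
  (v1,v0,v6) [+-+] → (0.5831, 0, -2.15054)–(0.5831, 0.5831, -2.07207)  len=0.5884
  (v4,v9,v5) [++-] → (0.5831, 0.5831, 2.07207)–(0.5831, 0, 2.15054)  len=0.5884
  (v6,v0,v10) [+--] → (0.5831, 0.5831, -2.07207)–(0.5831, 1.13391, -1.8931)  len=0.5792
  (v6,v10,v7) [+-+] → (0.5831, 1.13391, -1.8931)–(0.5831, 1.44884, -1.45955)  len=0.5359
  (v7,v10,v11) [+--] → (0.5831, 1.44884, -1.45955)–(0.5831, 1.98394, -0.7231)  len=0.9103
  (v7,v11,v8) [+-+] → (0.5831, 1.98394, -0.7231)–(0.5831, 1.98394, -0.187208)  len=0.5359
  (v8,v11,v12) [+--] → (0.5831, 1.98394, -0.187208)–(0.5831, 1.98394, 0.7231)  len=0.9103
  (v8,v12,v9) [+-+] → (0.5831, 1.98394, 0.7231)–(0.5831, 1.47435, 1.42455)  len=0.8670
  (v9,v12,v13) [+--] → (0.5831, 1.47435, 1.42455)–(0.5831, 1.13391, 1.8931)  len=0.5792
  (v9,v13,v5) [+--] → (0.5831, 1.13391, 1.8931)–(0.5831, 0.5831, 2.07207)  len=0.5792
  (v26,v0,v30) [--+] → (0.5831, -0.5831, -2.07207)–(0.5831, -1.13391, -1.8931)  len=0.5792
  (v26,v30,v27) [-+-] → (0.5831, -1.13391, -1.8931)–(0.5831, -1.47435, -1.42455)  len=0.5792
  (v27,v30,v31) [-++] → (0.5831, -1.47435, -1.42455)–(0.5831, -1.98394, -0.7231)  len=0.8670
  (v27,v31,v28) [-+-] → (0.5831, -1.98394, -0.7231)–(0.5831, -1.98394, 0.187208)  len=0.9103
  (v28,v31,v32) [-++] → (0.5831, -1.98394, 0.187208)–(0.5831, -1.98394, 0.7231)  len=0.5359
  (v28,v32,v29) [-+-] → (0.5831, -1.98394, 0.7231)–(0.5831, -1.44884, 1.45955)  len=0.9103
  (v29,v32,v33) [-++] → (0.5831, -1.44884, 1.45955)–(0.5831, -1.13391, 1.8931)  len=0.5359
  (v29,v33,v5) [-+-] → (0.5831, -1.13391, 1.8931)–(0.5831, -0.5831, 2.07207)  len=0.5792
  (v30,v0,v1) [+-+] → (0.5831, -0.5831, -2.07207)–(0.5831, 0, -2.15054)  len=0.5884
  (v33,v4,v5) [++-] → (0.5831, 0, 2.15054)–(0.5831, -0.5831, 2.07207)  len=0.5884

Chained into 1 loop(s):
  loop 1: 20 segments, perimeter = 13.3472
Total perimeter = 13.347


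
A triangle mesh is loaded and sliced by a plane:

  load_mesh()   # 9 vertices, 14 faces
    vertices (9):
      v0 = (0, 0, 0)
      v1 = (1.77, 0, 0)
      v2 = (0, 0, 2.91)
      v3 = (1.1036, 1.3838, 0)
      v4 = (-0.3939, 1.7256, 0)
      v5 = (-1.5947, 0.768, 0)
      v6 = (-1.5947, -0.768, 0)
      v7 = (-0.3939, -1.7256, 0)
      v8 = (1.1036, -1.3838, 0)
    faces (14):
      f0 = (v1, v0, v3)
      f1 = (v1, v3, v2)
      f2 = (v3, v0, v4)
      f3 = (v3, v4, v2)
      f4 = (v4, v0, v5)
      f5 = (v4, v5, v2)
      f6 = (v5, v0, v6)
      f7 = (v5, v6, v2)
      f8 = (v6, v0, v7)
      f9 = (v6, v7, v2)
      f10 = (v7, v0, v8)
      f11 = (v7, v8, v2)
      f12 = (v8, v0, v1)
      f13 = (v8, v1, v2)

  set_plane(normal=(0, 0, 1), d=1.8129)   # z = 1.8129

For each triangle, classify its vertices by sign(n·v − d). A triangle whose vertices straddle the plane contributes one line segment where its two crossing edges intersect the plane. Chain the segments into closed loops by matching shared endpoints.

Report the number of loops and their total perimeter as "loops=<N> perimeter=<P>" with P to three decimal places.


Straddling triangles (7 of 14):
  (v1,v3,v2) [--+] → (0.416069, 0.521707, 1.8129)–(0.667308, 0, 1.8129)  len=0.5791
  (v3,v4,v2) [--+] → (-0.148504, 0.650569, 1.8129)–(0.416069, 0.521707, 1.8129)  len=0.5791
  (v4,v5,v2) [--+] → (-0.601218, 0.289544, 1.8129)–(-0.148504, 0.650569, 1.8129)  len=0.5790
  (v5,v6,v2) [--+] → (-0.601218, -0.289544, 1.8129)–(-0.601218, 0.289544, 1.8129)  len=0.5791
  (v6,v7,v2) [--+] → (-0.148504, -0.650569, 1.8129)–(-0.601218, -0.289544, 1.8129)  len=0.5790
  (v7,v8,v2) [--+] → (0.416069, -0.521707, 1.8129)–(-0.148504, -0.650569, 1.8129)  len=0.5791
  (v8,v1,v2) [--+] → (0.667308, 0, 1.8129)–(0.416069, -0.521707, 1.8129)  len=0.5791

Chained into 1 loop(s):
  loop 1: 7 segments, perimeter = 4.0535
Total perimeter = 4.053

loops=1 perimeter=4.053


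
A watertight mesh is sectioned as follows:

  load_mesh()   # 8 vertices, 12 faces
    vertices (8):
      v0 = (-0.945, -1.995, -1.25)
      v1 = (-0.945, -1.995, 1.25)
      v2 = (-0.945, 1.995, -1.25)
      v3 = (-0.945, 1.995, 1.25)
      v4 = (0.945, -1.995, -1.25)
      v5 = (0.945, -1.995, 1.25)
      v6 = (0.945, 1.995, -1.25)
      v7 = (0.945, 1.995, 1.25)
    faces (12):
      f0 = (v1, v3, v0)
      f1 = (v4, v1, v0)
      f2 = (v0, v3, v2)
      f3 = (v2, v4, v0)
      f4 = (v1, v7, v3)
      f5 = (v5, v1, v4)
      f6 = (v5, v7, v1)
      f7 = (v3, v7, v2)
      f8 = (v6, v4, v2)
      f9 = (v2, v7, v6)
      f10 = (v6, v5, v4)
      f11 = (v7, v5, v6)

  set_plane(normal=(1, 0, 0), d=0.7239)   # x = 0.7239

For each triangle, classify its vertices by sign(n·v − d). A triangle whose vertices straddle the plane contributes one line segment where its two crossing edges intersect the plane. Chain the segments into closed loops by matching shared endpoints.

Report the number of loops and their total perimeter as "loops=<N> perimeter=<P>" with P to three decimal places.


Straddling triangles (8 of 12):
  (v4,v1,v0) [+--] → (0.7239, -1.995, -0.95754)–(0.7239, -1.995, -1.25)  len=0.2925
  (v2,v4,v0) [-+-] → (0.7239, -1.52823, -1.25)–(0.7239, -1.995, -1.25)  len=0.4668
  (v1,v7,v3) [-+-] → (0.7239, 1.52823, 1.25)–(0.7239, 1.995, 1.25)  len=0.4668
  (v5,v1,v4) [+-+] → (0.7239, -1.995, 1.25)–(0.7239, -1.995, -0.95754)  len=2.2075
  (v5,v7,v1) [++-] → (0.7239, 1.52823, 1.25)–(0.7239, -1.995, 1.25)  len=3.5232
  (v3,v7,v2) [-+-] → (0.7239, 1.995, 1.25)–(0.7239, 1.995, 0.95754)  len=0.2925
  (v6,v4,v2) [++-] → (0.7239, -1.52823, -1.25)–(0.7239, 1.995, -1.25)  len=3.5232
  (v2,v7,v6) [-++] → (0.7239, 1.995, 0.95754)–(0.7239, 1.995, -1.25)  len=2.2075

Chained into 1 loop(s):
  loop 1: 8 segments, perimeter = 12.9800
Total perimeter = 12.980

loops=1 perimeter=12.980


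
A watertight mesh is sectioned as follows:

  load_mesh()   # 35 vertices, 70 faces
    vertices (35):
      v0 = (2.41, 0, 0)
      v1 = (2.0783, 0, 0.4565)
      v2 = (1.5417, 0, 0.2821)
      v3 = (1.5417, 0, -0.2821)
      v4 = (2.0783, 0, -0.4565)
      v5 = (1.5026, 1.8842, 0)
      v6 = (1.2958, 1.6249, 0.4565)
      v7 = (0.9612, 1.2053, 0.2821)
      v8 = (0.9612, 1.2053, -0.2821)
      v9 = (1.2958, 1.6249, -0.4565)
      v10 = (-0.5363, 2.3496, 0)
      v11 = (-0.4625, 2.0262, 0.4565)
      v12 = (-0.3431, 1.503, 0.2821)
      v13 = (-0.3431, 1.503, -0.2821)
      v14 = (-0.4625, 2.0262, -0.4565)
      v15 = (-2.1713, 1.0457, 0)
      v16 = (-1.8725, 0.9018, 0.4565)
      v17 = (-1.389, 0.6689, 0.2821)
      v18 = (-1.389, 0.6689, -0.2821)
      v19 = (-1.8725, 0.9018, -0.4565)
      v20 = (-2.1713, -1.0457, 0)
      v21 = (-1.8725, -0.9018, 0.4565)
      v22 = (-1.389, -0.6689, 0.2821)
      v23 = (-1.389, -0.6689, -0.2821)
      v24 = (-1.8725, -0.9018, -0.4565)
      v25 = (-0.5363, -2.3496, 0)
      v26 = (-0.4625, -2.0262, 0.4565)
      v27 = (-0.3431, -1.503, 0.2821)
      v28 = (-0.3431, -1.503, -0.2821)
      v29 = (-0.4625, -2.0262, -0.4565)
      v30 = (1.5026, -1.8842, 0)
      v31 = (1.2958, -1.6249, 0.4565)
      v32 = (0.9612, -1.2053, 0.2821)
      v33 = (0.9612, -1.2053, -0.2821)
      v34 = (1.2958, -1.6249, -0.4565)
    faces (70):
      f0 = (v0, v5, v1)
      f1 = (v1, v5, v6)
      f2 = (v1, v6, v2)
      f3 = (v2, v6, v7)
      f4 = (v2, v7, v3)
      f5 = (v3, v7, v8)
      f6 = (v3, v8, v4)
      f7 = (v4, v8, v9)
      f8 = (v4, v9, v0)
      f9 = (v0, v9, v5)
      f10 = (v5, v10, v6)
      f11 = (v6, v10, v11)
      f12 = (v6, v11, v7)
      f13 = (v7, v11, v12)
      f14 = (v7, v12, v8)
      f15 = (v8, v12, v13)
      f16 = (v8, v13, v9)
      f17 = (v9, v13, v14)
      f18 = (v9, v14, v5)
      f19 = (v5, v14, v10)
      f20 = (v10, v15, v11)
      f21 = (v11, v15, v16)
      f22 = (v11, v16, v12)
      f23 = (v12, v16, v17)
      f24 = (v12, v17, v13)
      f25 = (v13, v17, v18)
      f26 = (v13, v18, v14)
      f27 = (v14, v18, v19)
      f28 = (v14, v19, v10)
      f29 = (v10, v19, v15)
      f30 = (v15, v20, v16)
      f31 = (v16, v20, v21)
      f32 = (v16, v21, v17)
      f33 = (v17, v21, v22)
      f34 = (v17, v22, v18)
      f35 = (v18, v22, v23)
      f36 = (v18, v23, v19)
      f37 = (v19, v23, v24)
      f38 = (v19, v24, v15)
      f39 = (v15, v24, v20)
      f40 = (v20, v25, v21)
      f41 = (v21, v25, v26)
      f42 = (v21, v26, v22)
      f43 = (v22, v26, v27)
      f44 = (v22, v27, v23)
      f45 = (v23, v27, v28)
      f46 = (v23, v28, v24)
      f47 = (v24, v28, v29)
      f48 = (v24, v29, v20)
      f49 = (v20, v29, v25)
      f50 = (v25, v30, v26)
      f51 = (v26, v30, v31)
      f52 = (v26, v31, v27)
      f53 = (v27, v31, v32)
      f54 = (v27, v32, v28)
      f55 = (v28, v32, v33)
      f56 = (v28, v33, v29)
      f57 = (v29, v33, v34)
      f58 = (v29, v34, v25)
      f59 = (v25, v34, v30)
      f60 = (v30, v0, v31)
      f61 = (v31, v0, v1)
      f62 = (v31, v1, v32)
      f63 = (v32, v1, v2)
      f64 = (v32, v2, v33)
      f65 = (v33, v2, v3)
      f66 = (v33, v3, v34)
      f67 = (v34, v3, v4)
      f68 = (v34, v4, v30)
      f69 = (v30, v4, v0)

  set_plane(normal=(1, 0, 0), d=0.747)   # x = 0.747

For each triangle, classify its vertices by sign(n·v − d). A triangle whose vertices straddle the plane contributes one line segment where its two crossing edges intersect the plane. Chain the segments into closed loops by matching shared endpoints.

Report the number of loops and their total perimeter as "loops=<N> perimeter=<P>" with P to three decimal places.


Straddling triangles (20 of 70):
  (v5,v10,v6) [+-+] → (0.747, 2.05667, 0)–(0.747, 1.84198, 0.319757)  len=0.3851
  (v6,v10,v11) [+--] → (0.747, 1.84198, 0.319757)–(0.747, 1.75015, 0.4565)  len=0.1647
  (v6,v11,v7) [+-+] → (0.747, 1.75015, 0.4565)–(0.747, 1.32881, 0.308339)  len=0.4466
  (v7,v11,v12) [+--] → (0.747, 1.32881, 0.308339)–(0.747, 1.25419, 0.2821)  len=0.0791
  (v7,v12,v8) [+-+] → (0.747, 1.25419, 0.2821)–(0.747, 1.25419, -0.189444)  len=0.4715
  (v8,v12,v13) [+--] → (0.747, 1.25419, -0.189444)–(0.747, 1.25419, -0.2821)  len=0.0927
  (v8,v13,v9) [+-+] → (0.747, 1.25419, -0.2821)–(0.747, 1.58408, -0.398101)  len=0.3497
  (v9,v13,v14) [+--] → (0.747, 1.58408, -0.398101)–(0.747, 1.75015, -0.4565)  len=0.1760
  (v9,v14,v5) [+-+] → (0.747, 1.75015, -0.4565)–(0.747, 1.9388, -0.175529)  len=0.3384
  (v5,v14,v10) [+--] → (0.747, 1.9388, -0.175529)–(0.747, 2.05667, 0)  len=0.2114
  (v25,v30,v26) [-+-] → (0.747, -2.05667, 0)–(0.747, -1.9388, 0.175529)  len=0.2114
  (v26,v30,v31) [-++] → (0.747, -1.9388, 0.175529)–(0.747, -1.75015, 0.4565)  len=0.3384
  (v26,v31,v27) [-+-] → (0.747, -1.75015, 0.4565)–(0.747, -1.58408, 0.398101)  len=0.1760
  (v27,v31,v32) [-++] → (0.747, -1.58408, 0.398101)–(0.747, -1.25419, 0.2821)  len=0.3497
  (v27,v32,v28) [-+-] → (0.747, -1.25419, 0.2821)–(0.747, -1.25419, 0.189444)  len=0.0927
  (v28,v32,v33) [-++] → (0.747, -1.25419, 0.189444)–(0.747, -1.25419, -0.2821)  len=0.4715
  (v28,v33,v29) [-+-] → (0.747, -1.25419, -0.2821)–(0.747, -1.32881, -0.308339)  len=0.0791
  (v29,v33,v34) [-++] → (0.747, -1.32881, -0.308339)–(0.747, -1.75015, -0.4565)  len=0.4466
  (v29,v34,v25) [-+-] → (0.747, -1.75015, -0.4565)–(0.747, -1.84198, -0.319757)  len=0.1647
  (v25,v34,v30) [-++] → (0.747, -1.84198, -0.319757)–(0.747, -2.05667, 0)  len=0.3851

Chained into 2 loop(s):
  loop 1: 10 segments, perimeter = 2.7154
  loop 2: 10 segments, perimeter = 2.7154
Total perimeter = 5.431

loops=2 perimeter=5.431


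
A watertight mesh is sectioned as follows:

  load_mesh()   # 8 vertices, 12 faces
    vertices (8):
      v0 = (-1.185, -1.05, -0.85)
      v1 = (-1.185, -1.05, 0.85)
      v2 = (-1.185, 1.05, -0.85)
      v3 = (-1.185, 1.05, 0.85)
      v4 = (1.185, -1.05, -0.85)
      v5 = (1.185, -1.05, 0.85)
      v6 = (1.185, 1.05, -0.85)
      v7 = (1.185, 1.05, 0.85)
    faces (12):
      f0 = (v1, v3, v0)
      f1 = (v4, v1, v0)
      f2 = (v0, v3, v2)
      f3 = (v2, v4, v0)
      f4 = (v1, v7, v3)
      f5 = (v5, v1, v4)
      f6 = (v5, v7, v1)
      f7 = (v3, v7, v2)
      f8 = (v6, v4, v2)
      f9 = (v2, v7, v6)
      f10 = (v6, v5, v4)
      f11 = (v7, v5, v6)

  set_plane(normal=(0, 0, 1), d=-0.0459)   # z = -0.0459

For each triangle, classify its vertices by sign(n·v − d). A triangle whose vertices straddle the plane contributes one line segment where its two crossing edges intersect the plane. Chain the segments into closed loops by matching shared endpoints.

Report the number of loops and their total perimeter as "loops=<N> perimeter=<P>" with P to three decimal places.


loops=1 perimeter=8.940

Straddling triangles (8 of 12):
  (v1,v3,v0) [++-] → (-1.185, -0.0567, -0.0459)–(-1.185, -1.05, -0.0459)  len=0.9933
  (v4,v1,v0) [-+-] → (0.06399, -1.05, -0.0459)–(-1.185, -1.05, -0.0459)  len=1.2490
  (v0,v3,v2) [-+-] → (-1.185, -0.0567, -0.0459)–(-1.185, 1.05, -0.0459)  len=1.1067
  (v5,v1,v4) [++-] → (0.06399, -1.05, -0.0459)–(1.185, -1.05, -0.0459)  len=1.1210
  (v3,v7,v2) [++-] → (-0.06399, 1.05, -0.0459)–(-1.185, 1.05, -0.0459)  len=1.1210
  (v2,v7,v6) [-+-] → (-0.06399, 1.05, -0.0459)–(1.185, 1.05, -0.0459)  len=1.2490
  (v6,v5,v4) [-+-] → (1.185, 0.0567, -0.0459)–(1.185, -1.05, -0.0459)  len=1.1067
  (v7,v5,v6) [++-] → (1.185, 0.0567, -0.0459)–(1.185, 1.05, -0.0459)  len=0.9933

Chained into 1 loop(s):
  loop 1: 8 segments, perimeter = 8.9400
Total perimeter = 8.940


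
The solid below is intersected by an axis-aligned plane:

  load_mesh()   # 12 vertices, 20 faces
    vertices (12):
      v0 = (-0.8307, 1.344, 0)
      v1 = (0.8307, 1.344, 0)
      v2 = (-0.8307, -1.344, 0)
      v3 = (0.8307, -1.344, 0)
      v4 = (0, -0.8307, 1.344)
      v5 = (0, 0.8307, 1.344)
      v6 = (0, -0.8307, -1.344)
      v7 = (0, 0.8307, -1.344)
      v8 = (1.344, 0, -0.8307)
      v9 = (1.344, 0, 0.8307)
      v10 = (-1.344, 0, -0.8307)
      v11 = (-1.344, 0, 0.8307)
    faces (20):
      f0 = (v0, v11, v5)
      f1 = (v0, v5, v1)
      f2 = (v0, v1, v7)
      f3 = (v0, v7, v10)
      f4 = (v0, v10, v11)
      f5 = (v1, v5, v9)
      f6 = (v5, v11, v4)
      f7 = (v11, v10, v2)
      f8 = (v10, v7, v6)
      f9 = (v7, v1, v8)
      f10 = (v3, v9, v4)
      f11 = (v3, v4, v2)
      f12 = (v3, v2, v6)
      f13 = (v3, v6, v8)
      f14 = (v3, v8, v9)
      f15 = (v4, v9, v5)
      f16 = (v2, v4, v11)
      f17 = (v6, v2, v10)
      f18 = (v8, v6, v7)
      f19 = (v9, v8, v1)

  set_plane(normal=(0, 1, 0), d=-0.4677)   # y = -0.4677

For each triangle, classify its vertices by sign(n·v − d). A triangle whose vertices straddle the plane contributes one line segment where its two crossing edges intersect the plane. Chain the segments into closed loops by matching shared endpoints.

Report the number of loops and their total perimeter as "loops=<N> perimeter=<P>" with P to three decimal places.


Straddling triangles (10 of 20):
  (v5,v11,v4) [++-] → (-0.587302, -0.4677, 1.1197)–(0, -0.4677, 1.344)  len=0.6287
  (v11,v10,v2) [++-] → (-1.16538, -0.4677, -0.541624)–(-1.16538, -0.4677, 0.541624)  len=1.0832
  (v10,v7,v6) [++-] → (0, -0.4677, -1.344)–(-0.587302, -0.4677, -1.1197)  len=0.6287
  (v3,v9,v4) [-+-] → (1.16538, -0.4677, 0.541624)–(0.587302, -0.4677, 1.1197)  len=0.8175
  (v3,v6,v8) [--+] → (0.587302, -0.4677, -1.1197)–(1.16538, -0.4677, -0.541624)  len=0.8175
  (v3,v8,v9) [-++] → (1.16538, -0.4677, -0.541624)–(1.16538, -0.4677, 0.541624)  len=1.0832
  (v4,v9,v5) [-++] → (0.587302, -0.4677, 1.1197)–(0, -0.4677, 1.344)  len=0.6287
  (v2,v4,v11) [--+] → (-0.587302, -0.4677, 1.1197)–(-1.16538, -0.4677, 0.541624)  len=0.8175
  (v6,v2,v10) [--+] → (-1.16538, -0.4677, -0.541624)–(-0.587302, -0.4677, -1.1197)  len=0.8175
  (v8,v6,v7) [+-+] → (0.587302, -0.4677, -1.1197)–(0, -0.4677, -1.344)  len=0.6287

Chained into 1 loop(s):
  loop 1: 10 segments, perimeter = 7.9513
Total perimeter = 7.951

loops=1 perimeter=7.951


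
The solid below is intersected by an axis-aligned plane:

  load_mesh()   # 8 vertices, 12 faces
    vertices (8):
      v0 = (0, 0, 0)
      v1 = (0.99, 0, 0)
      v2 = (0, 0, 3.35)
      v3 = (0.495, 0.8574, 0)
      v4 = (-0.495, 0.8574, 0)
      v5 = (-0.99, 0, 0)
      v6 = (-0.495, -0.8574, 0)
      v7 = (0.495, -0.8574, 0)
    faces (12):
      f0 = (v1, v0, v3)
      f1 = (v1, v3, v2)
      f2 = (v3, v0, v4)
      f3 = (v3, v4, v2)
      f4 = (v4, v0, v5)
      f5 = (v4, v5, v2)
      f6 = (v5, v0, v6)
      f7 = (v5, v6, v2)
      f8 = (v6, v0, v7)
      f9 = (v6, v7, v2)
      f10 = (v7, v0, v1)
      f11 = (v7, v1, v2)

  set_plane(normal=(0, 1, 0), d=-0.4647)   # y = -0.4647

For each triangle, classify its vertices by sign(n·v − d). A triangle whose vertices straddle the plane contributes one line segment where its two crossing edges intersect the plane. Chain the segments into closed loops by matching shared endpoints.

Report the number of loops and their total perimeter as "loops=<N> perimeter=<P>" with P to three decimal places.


Straddling triangles (6 of 12):
  (v5,v0,v6) [++-] → (-0.268284, -0.4647, 0)–(-0.721716, -0.4647, 0)  len=0.4534
  (v5,v6,v2) [+-+] → (-0.721716, -0.4647, 0)–(-0.268284, -0.4647, 1.53434)  len=1.5999
  (v6,v0,v7) [-+-] → (-0.268284, -0.4647, 0)–(0.268284, -0.4647, 0)  len=0.5366
  (v6,v7,v2) [--+] → (0.268284, -0.4647, 1.53434)–(-0.268284, -0.4647, 1.53434)  len=0.5366
  (v7,v0,v1) [-++] → (0.268284, -0.4647, 0)–(0.721716, -0.4647, 0)  len=0.4534
  (v7,v1,v2) [-++] → (0.721716, -0.4647, 0)–(0.268284, -0.4647, 1.53434)  len=1.5999

Chained into 1 loop(s):
  loop 1: 6 segments, perimeter = 5.1799
Total perimeter = 5.180

loops=1 perimeter=5.180


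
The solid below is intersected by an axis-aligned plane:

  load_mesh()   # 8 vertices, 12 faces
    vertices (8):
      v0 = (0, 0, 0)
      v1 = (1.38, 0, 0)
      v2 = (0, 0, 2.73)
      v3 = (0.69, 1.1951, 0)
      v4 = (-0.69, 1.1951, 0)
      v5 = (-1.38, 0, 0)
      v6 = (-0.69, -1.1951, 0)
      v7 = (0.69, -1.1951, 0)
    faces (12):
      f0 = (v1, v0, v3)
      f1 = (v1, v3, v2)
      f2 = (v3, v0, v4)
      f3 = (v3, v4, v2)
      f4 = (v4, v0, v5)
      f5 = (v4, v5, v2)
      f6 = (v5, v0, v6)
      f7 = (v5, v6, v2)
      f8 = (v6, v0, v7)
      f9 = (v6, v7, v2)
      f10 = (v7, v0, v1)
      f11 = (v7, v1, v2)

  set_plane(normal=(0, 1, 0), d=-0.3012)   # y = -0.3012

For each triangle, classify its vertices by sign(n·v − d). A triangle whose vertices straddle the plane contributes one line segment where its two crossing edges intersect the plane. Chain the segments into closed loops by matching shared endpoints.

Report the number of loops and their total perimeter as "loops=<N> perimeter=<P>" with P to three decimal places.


Straddling triangles (6 of 12):
  (v5,v0,v6) [++-] → (-0.1739, -0.3012, 0)–(-1.2061, -0.3012, 0)  len=1.0322
  (v5,v6,v2) [+-+] → (-1.2061, -0.3012, 0)–(-0.1739, -0.3012, 2.04196)  len=2.2880
  (v6,v0,v7) [-+-] → (-0.1739, -0.3012, 0)–(0.1739, -0.3012, 0)  len=0.3478
  (v6,v7,v2) [--+] → (0.1739, -0.3012, 2.04196)–(-0.1739, -0.3012, 2.04196)  len=0.3478
  (v7,v0,v1) [-++] → (0.1739, -0.3012, 0)–(1.2061, -0.3012, 0)  len=1.0322
  (v7,v1,v2) [-++] → (1.2061, -0.3012, 0)–(0.1739, -0.3012, 2.04196)  len=2.2880

Chained into 1 loop(s):
  loop 1: 6 segments, perimeter = 7.3360
Total perimeter = 7.336

loops=1 perimeter=7.336


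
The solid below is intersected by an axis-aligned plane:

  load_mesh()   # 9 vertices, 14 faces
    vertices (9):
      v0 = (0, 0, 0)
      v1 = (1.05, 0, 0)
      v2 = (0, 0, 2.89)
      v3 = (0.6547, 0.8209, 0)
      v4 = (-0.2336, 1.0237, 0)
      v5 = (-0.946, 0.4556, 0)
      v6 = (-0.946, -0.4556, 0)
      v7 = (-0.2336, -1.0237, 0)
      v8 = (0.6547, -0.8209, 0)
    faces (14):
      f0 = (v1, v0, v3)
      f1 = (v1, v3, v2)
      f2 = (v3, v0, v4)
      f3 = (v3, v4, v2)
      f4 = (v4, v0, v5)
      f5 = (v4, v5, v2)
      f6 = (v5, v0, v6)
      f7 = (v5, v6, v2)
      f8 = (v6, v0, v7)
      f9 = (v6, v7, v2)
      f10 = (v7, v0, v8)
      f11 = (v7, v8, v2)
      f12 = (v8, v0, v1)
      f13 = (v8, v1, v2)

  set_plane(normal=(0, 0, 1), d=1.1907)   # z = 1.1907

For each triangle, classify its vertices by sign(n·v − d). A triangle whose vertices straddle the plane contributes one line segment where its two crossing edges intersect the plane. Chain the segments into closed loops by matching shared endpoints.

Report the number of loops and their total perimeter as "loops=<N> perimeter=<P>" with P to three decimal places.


Straddling triangles (7 of 14):
  (v1,v3,v2) [--+] → (0.384959, 0.482684, 1.1907)–(0.617393, 0, 1.1907)  len=0.5357
  (v3,v4,v2) [--+] → (-0.137355, 0.601929, 1.1907)–(0.384959, 0.482684, 1.1907)  len=0.5358
  (v4,v5,v2) [--+] → (-0.556241, 0.26789, 1.1907)–(-0.137355, 0.601929, 1.1907)  len=0.5358
  (v5,v6,v2) [--+] → (-0.556241, -0.26789, 1.1907)–(-0.556241, 0.26789, 1.1907)  len=0.5358
  (v6,v7,v2) [--+] → (-0.137355, -0.601929, 1.1907)–(-0.556241, -0.26789, 1.1907)  len=0.5358
  (v7,v8,v2) [--+] → (0.384959, -0.482684, 1.1907)–(-0.137355, -0.601929, 1.1907)  len=0.5358
  (v8,v1,v2) [--+] → (0.617393, 0, 1.1907)–(0.384959, -0.482684, 1.1907)  len=0.5357

Chained into 1 loop(s):
  loop 1: 7 segments, perimeter = 3.7503
Total perimeter = 3.750

loops=1 perimeter=3.750
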